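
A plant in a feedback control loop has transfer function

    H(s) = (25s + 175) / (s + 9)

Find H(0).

Set s = 0: H(0) = (175) / (9) = 175/9.

H(0) = 175/9 ≈ 19.44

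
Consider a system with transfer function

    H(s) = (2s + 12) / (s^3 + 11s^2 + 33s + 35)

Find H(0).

H(0) = 12/35 ≈ 0.3429

Set s = 0: H(0) = (12) / (35) = 12/35.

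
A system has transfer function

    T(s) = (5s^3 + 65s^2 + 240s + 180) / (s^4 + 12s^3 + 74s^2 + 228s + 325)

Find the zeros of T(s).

s = -1, -6, -6

Set the numerator to zero: 5s^3 + 65s^2 + 240s + 180 = 0, i.e. 5·(s^3 + 13s^2 + 48s + 36) = 0.
Factoring: (s + 1)(s + 6)^2 = 0.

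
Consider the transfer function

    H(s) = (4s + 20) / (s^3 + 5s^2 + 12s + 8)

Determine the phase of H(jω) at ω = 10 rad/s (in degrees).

∠H(j10) ≈ -177.4°

At s = j10: numerator = 20 + j40, denominator = -492 - j880.
∠H = ∠num − ∠den = 63.435° − (-119.21°) = 182.6°, which wraps to -177.4°.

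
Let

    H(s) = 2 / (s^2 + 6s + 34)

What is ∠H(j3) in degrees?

At s = j3: numerator = 2, denominator = 25 + j18.
∠H = ∠num − ∠den = 0° − (35.754°) = -35.75°.

∠H(j3) ≈ -35.75°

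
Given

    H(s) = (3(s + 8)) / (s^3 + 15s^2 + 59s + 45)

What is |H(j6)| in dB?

Substitute s = j6: numerator = 24 + j18, denominator = -495 + j138.
|H(j6)| = |24 + j18| / |-495 + j138| = 30 / 513.88 ≈ 0.05838.
In decibels: 20·log₁₀(0.05838) ≈ -24.7 dB.

|H(j6)|_dB ≈ -24.7 dB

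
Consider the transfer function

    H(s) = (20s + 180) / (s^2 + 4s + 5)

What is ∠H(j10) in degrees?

∠H(j10) ≈ -109.2°

At s = j10: numerator = 180 + j200, denominator = -95 + j40.
∠H = ∠num − ∠den = 48.013° − (157.17°) = -109.2°.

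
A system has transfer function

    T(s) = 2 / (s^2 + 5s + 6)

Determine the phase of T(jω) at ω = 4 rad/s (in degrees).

∠T(j4) ≈ -116.6°

At s = j4: numerator = 2, denominator = -10 + j20.
∠T = ∠num − ∠den = 0° − (116.57°) = -116.6°.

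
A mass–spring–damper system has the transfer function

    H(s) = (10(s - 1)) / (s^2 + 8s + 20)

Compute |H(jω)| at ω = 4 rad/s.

|H(j4)| ≈ 1.279

Substitute s = j4: numerator = -10 + j40, denominator = 4 + j32.
|H(j4)| = |-10 + j40| / |4 + j32| = 41.231 / 32.249 ≈ 1.279.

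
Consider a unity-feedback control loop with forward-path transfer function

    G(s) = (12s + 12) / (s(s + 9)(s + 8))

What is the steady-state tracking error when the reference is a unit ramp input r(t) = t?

e_ss = 6

G(s) has one pole at the origin.
This is a Type 1 system. Kv = lim_{s→0} s·G(s) = 12/72 = 1/6.
e_ss = 1/Kv = 1/(1/6) = 6.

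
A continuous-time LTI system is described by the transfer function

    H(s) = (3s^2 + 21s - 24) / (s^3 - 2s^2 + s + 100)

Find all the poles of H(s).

s = 3 + 4j, 3 - 4j, -4

The poles are the roots of the denominator s^3 - 2s^2 + s + 100 = 0.
Trying s = -4: the polynomial evaluates to 0, so (s + 4) is a factor.
Dividing out leaves s^2 - 6s + 25 = 0.
The quadratic formula then gives s = 3 ± 4j.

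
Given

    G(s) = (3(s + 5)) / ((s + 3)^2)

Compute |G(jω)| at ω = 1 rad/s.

|G(j1)| ≈ 1.530

Substitute s = j1: numerator = 15 + j3, denominator = 8 + j6.
|G(j1)| = |15 + j3| / |8 + j6| = 15.297 / 10 ≈ 1.530.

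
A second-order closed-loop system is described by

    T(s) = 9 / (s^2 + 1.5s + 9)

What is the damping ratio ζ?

Compare the denominator to the standard form s^2 + 2ζωₙs + ωₙ².
ωₙ² = 9, so ωₙ = 3 rad/s.
2ζωₙ = 1.5, so ζ = 1.5/(2·3) = 0.25.

ζ = 0.25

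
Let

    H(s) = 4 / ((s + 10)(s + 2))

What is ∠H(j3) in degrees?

∠H(j3) ≈ -73.01°

At s = j3: numerator = 4, denominator = 11 + j36.
∠H = ∠num − ∠den = 0° − (73.009°) = -73.01°.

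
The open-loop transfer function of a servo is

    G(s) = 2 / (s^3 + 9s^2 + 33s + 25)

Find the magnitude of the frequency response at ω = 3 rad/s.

|G(j3)| ≈ 0.02193

Substitute s = j3: numerator = 2, denominator = -56 + j72.
|G(j3)| = |2| / |-56 + j72| = 2 / 91.214 ≈ 0.02193.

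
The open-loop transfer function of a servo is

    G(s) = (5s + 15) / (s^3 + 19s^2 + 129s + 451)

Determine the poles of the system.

s = -4 ± 5j, -11

The poles are the roots of the denominator s^3 + 19s^2 + 129s + 451 = 0.
Trying s = -11: the polynomial evaluates to 0, so (s + 11) is a factor.
Dividing out leaves s^2 + 8s + 41 = 0.
The quadratic formula then gives s = -4 ± 5j.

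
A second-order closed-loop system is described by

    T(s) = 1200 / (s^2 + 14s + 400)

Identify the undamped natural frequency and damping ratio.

Compare the denominator to the standard form s^2 + 2ζωₙs + ωₙ².
ωₙ² = 400, so ωₙ = 20 rad/s.
2ζωₙ = 14, so ζ = 14/(2·20) = 0.35.

ωₙ = 20 rad/s, ζ = 0.35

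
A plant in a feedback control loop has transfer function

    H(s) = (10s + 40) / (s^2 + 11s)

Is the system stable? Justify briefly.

marginally stable

The denominator s^2 + 11s factors as s(s + 11), giving poles at s = 0, -11.
Since the simple pole(s) at s = 0 lie on the jω-axis with none in the right half-plane, the system is marginally stable.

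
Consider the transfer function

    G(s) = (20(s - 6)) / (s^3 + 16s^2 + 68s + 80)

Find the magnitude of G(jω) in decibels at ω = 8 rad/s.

Substitute s = j8: numerator = -120 + j160, denominator = -944 + j32.
|G(j8)| = |-120 + j160| / |-944 + j32| = 200 / 944.54 ≈ 0.2117.
In decibels: 20·log₁₀(0.2117) ≈ -13.5 dB.

|G(j8)|_dB ≈ -13.5 dB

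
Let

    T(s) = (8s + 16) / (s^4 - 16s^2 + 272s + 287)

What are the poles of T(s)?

The poles are the roots of the denominator s^4 - 16s^2 + 272s + 287 = 0.
Trying s = -1: the polynomial evaluates to 0, so (s + 1) is a factor.
Dividing out leaves s^3 - s^2 - 15s + 287 = 0.
This factors further as (s^2 - 8s + 41)(s + 7) = 0.

s = 4 ± 5j, -1, -7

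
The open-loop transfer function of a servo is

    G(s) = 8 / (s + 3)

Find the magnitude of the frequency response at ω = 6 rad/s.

|G(j6)| ≈ 1.193

Substitute s = j6: numerator = 8, denominator = 3 + j6.
|G(j6)| = |8| / |3 + j6| = 8 / 6.7082 ≈ 1.193.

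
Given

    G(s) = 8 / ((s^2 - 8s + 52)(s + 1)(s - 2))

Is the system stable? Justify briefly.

unstable

The poles can be read from the denominator factors: s = 4 ± 6j, -1, 2.
Since the pole(s) at s = 4 ± 6j, 2 lie in the right half-plane, the system is unstable.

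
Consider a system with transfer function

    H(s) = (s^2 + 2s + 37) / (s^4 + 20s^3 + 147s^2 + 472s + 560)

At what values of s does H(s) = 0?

s = -1 ± 6j

Set the numerator to zero: s^2 + 2s + 37 = 0.
Factoring: (s^2 + 2s + 37) = 0.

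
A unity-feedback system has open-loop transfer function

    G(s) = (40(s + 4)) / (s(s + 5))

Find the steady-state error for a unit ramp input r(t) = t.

e_ss = 0.03125

G(s) has one pole at the origin.
This is a Type 1 system. Kv = lim_{s→0} s·G(s) = 160/5 = 32.
e_ss = 1/Kv = 1/(32) = 1/32 ≈ 0.03125.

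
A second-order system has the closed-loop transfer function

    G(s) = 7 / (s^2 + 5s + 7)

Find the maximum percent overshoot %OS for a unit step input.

%OS ≈ 0.0115%

Comparing s^2 + 5s + 7 to s^2 + 2ζωₙs + ωₙ²: ωₙ = √7 ≈ 2.646 rad/s and ζ = 5/(2·√7) ≈ 0.9449.
%OS = 100·exp(−πζ/√(1−ζ²)) = 100·exp(−π·0.9449/√(1−0.9449²)) ≈ 0.0115%.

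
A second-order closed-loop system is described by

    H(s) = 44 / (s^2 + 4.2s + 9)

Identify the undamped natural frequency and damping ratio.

Compare the denominator to the standard form s^2 + 2ζωₙs + ωₙ².
ωₙ² = 9, so ωₙ = 3 rad/s.
2ζωₙ = 4.2, so ζ = 4.2/(2·3) = 0.7.

ωₙ = 3 rad/s, ζ = 0.7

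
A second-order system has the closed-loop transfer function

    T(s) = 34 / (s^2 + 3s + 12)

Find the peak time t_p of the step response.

t_p ≈ 1.006 s

Comparing s^2 + 3s + 12 to s^2 + 2ζωₙs + ωₙ²: ωₙ = √12 ≈ 3.464 rad/s and ζ = 3/(2·√12) ≈ 0.4330.
ζωₙ = 3/2 = 1.5, so ω_d = ωₙ√(1−ζ²) = √(ωₙ² − (ζωₙ)²) = √(12 − 1.5²) = √9.75 ≈ 3.122 rad/s.
t_p = π/ω_d = π/3.122 ≈ 1.006 s.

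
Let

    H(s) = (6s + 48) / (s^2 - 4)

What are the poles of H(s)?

The poles are the roots of the denominator s^2 - 4 = 0.
Factoring: (s - 2)(s + 2) = 0, so s = 2 and s = -2.

s = 2, -2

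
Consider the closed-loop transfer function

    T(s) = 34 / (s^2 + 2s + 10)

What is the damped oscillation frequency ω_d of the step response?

ω_d = 3 rad/s

Comparing s^2 + 2s + 10 to s^2 + 2ζωₙs + ωₙ²: ωₙ = √10 ≈ 3.162 rad/s and ζ = 2/(2·√10) ≈ 0.3162.
ζωₙ = 2/2 = 1, so ω_d = ωₙ√(1−ζ²) = √(ωₙ² − (ζωₙ)²) = √(10 − 1²) = √9 = 3 rad/s.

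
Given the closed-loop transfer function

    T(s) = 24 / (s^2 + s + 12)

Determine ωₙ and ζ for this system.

ωₙ ≈ 3.464 rad/s, ζ ≈ 0.1443

Compare the denominator to the standard form s^2 + 2ζωₙs + ωₙ².
ωₙ² = 12, so ωₙ = √12 ≈ 3.464 rad/s.
2ζωₙ = 1, so ζ = 1/(2·√12) ≈ 0.1443.
With ζ = 0.1443 the response is underdamped.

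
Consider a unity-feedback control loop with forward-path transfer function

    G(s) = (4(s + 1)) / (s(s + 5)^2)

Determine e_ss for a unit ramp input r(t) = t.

e_ss = 6.250

G(s) has one pole at the origin.
This is a Type 1 system. Kv = lim_{s→0} s·G(s) = 4/25.
e_ss = 1/Kv = 1/(4/25) = 25/4 ≈ 6.250.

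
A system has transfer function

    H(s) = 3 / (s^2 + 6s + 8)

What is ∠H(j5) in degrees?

∠H(j5) ≈ -119.5°

At s = j5: numerator = 3, denominator = -17 + j30.
∠H = ∠num − ∠den = 0° − (119.54°) = -119.5°.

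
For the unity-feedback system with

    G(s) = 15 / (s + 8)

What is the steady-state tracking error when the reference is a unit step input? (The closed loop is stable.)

e_ss = 0.3478

G(s) has no poles at the origin.
This is a Type 0 system. Kp = lim_{s→0} G(s) = 15/8.
e_ss = 1/(1 + Kp) = 1/(1 + 15/8) = 8/23 ≈ 0.3478.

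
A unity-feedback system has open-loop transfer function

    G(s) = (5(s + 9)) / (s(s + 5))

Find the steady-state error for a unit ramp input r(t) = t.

e_ss = 0.1111

G(s) has one pole at the origin.
This is a Type 1 system. Kv = lim_{s→0} s·G(s) = 45/5 = 9.
e_ss = 1/Kv = 1/(9) = 1/9 ≈ 0.1111.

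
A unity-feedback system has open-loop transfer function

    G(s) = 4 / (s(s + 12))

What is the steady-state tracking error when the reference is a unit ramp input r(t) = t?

G(s) has one pole at the origin.
This is a Type 1 system. Kv = lim_{s→0} s·G(s) = 4/12 = 1/3.
e_ss = 1/Kv = 1/(1/3) = 3.

e_ss = 3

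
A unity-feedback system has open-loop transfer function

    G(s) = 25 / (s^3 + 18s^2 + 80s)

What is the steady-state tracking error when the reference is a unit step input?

G(s) has one pole at the origin.
This is a Type 1 system; for a step input the steady-state error is zero.

e_ss = 0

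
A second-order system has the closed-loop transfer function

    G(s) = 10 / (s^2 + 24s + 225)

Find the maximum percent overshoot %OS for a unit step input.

Comparing s^2 + 24s + 225 to s^2 + 2ζωₙs + ωₙ²: ωₙ = 15 rad/s and ζ = 24/(2·15) = 0.8.
%OS = 100·exp(−πζ/√(1−ζ²)) = 100·exp(−π·0.8/√(1−0.8²)) ≈ 1.52%.

%OS ≈ 1.52%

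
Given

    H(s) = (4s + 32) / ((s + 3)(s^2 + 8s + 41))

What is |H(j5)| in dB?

Substitute s = j5: numerator = 32 + j20, denominator = -152 + j200.
|H(j5)| = |32 + j20| / |-152 + j200| = 37.736 / 251.21 ≈ 0.1502.
In decibels: 20·log₁₀(0.1502) ≈ -16.5 dB.

|H(j5)|_dB ≈ -16.5 dB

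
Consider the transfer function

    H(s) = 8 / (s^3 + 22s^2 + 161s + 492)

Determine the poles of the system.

s = -5 + 4j, -5 - 4j, -12

The poles are the roots of the denominator s^3 + 22s^2 + 161s + 492 = 0.
Trying s = -12: the polynomial evaluates to 0, so (s + 12) is a factor.
Dividing out leaves s^2 + 10s + 41 = 0.
The quadratic formula then gives s = -5 ± 4j.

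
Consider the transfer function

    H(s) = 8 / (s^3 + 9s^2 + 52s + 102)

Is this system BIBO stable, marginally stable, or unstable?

The denominator s^3 + 9s^2 + 52s + 102 factors as (s^2 + 6s + 34)(s + 3), giving poles at s = -3 ± 5j, -3.
Since all poles lie strictly in the left half-plane, the system is stable.

stable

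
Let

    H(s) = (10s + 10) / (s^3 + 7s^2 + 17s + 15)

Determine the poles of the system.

The poles are the roots of the denominator s^3 + 7s^2 + 17s + 15 = 0.
Trying s = -3: the polynomial evaluates to 0, so (s + 3) is a factor.
Dividing out leaves s^2 + 4s + 5 = 0.
The quadratic formula then gives s = -2 ± 1j.

s = -2 ± j, -3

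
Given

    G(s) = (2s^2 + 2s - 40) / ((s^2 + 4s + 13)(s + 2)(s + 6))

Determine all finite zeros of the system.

s = -5, 4

Set the numerator to zero: 2s^2 + 2s - 40 = 0, i.e. 2·(s^2 + s - 20) = 0.
Factoring: (s + 5)(s - 4) = 0.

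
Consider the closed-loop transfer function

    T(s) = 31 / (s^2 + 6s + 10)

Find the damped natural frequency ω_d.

ω_d = 1 rad/s

Comparing s^2 + 6s + 10 to s^2 + 2ζωₙs + ωₙ²: ωₙ = √10 ≈ 3.162 rad/s and ζ = 6/(2·√10) ≈ 0.9487.
ζωₙ = 6/2 = 3, so ω_d = ωₙ√(1−ζ²) = √(ωₙ² − (ζωₙ)²) = √(10 − 3²) = √1 = 1 rad/s.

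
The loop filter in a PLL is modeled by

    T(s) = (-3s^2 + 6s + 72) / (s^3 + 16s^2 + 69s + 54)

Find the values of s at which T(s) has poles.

s = -6, -9, -1

The poles are the roots of the denominator s^3 + 16s^2 + 69s + 54 = 0.
Trying s = -6: the polynomial evaluates to 0, so (s + 6) is a factor.
Dividing out leaves s^2 + 10s + 9 = 0.
Factoring the quadratic: (s + 9)(s + 1) = 0.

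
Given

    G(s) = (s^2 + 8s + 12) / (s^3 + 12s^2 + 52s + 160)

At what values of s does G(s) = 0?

Set the numerator to zero: s^2 + 8s + 12 = 0.
Factoring: (s + 6)(s + 2) = 0.

s = -6, -2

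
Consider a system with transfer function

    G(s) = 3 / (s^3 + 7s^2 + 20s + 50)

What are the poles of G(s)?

The poles are the roots of the denominator s^3 + 7s^2 + 20s + 50 = 0.
Trying s = -5: the polynomial evaluates to 0, so (s + 5) is a factor.
Dividing out leaves s^2 + 2s + 10 = 0.
The quadratic formula then gives s = -1 ± 3j.

s = -1 ± 3j, -5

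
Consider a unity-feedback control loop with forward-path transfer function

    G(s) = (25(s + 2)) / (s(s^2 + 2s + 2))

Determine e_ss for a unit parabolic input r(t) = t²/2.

e_ss = ∞

G(s) has one pole at the origin.
This is a Type 1 system; Ka = lim_{s→0} s^2·G(s) = 0, so the steady-state error for a parabola input is infinite.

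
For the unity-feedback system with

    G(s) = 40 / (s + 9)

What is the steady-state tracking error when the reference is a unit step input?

G(s) has no poles at the origin.
This is a Type 0 system. Kp = lim_{s→0} G(s) = 40/9.
e_ss = 1/(1 + Kp) = 1/(1 + 40/9) = 9/49 ≈ 0.1837.

e_ss = 0.1837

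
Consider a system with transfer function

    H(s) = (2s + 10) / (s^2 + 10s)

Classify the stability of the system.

marginally stable

The denominator s^2 + 10s factors as s(s + 10), giving poles at s = 0, -10.
Since the simple pole(s) at s = 0 lie on the jω-axis with none in the right half-plane, the system is marginally stable.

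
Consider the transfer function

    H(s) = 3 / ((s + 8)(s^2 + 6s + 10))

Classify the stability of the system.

The poles can be read from the denominator factors: s = -8, -3 + j, -3 - j.
Since all poles lie strictly in the left half-plane, the system is stable.

stable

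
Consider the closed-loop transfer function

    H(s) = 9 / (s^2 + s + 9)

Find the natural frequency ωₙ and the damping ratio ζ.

Compare the denominator to the standard form s^2 + 2ζωₙs + ωₙ².
ωₙ² = 9, so ωₙ = 3 rad/s.
2ζωₙ = 1, so ζ = 1/(2·3) ≈ 0.1667.

ωₙ = 3 rad/s, ζ ≈ 0.1667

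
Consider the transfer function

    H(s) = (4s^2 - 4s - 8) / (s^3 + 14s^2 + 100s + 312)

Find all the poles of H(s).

The poles are the roots of the denominator s^3 + 14s^2 + 100s + 312 = 0.
Trying s = -6: the polynomial evaluates to 0, so (s + 6) is a factor.
Dividing out leaves s^2 + 8s + 52 = 0.
The quadratic formula then gives s = -4 ± 6j.

s = -6, -4 ± 6j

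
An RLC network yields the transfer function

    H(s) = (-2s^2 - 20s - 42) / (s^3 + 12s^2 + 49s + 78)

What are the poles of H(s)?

The poles are the roots of the denominator s^3 + 12s^2 + 49s + 78 = 0.
Trying s = -6: the polynomial evaluates to 0, so (s + 6) is a factor.
Dividing out leaves s^2 + 6s + 13 = 0.
The quadratic formula then gives s = -3 ± 2j.

s = -3 ± 2j, -6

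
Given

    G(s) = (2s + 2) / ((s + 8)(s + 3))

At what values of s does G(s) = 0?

Set the numerator to zero: 2s + 2 = 0, i.e. 2·(s + 1) = 0.
So s = -1.

s = -1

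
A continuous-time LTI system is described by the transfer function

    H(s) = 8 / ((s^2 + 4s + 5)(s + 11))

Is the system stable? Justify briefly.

stable

The poles can be read from the denominator factors: s = -2 ± j, -11.
Since all poles lie strictly in the left half-plane, the system is stable.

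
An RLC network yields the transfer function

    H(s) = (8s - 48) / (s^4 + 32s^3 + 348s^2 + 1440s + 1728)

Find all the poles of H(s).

s = -12, -6, -12, -2

The poles are the roots of the denominator s^4 + 32s^3 + 348s^2 + 1440s + 1728 = 0.
Trying s = -12: the polynomial evaluates to 0, so (s + 12) is a factor.
Dividing out leaves s^3 + 20s^2 + 108s + 144 = 0.
This factors further as (s + 6)(s + 12)(s + 2) = 0.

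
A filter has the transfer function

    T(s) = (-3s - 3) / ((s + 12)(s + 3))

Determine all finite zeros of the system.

s = -1

Set the numerator to zero: -3s - 3 = 0, i.e. -3·(s + 1) = 0.
So s = -1.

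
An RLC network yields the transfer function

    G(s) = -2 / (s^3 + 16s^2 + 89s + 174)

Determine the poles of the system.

s = -5 ± 2j, -6

The poles are the roots of the denominator s^3 + 16s^2 + 89s + 174 = 0.
Trying s = -6: the polynomial evaluates to 0, so (s + 6) is a factor.
Dividing out leaves s^2 + 10s + 29 = 0.
The quadratic formula then gives s = -5 ± 2j.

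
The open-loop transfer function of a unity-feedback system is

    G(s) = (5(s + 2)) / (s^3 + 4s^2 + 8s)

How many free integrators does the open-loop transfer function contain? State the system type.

Type 1

The denominator has 1 factor of s at the origin (free integrator), so this is a Type 1 system.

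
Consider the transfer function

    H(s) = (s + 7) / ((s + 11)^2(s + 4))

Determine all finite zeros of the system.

Set the numerator to zero: s + 7 = 0.
So s = -7.

s = -7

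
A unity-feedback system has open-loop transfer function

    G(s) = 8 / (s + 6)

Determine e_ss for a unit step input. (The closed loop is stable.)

G(s) has no poles at the origin.
This is a Type 0 system. Kp = lim_{s→0} G(s) = 8/6 = 4/3.
e_ss = 1/(1 + Kp) = 1/(1 + 4/3) = 3/7 ≈ 0.4286.

e_ss = 0.4286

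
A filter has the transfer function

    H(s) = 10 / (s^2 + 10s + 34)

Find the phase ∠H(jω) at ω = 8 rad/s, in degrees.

At s = j8: numerator = 10, denominator = -30 + j80.
∠H = ∠num − ∠den = 0° − (110.56°) = -110.6°.

∠H(j8) ≈ -110.6°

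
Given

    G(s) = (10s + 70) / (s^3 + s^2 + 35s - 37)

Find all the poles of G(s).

The poles are the roots of the denominator s^3 + s^2 + 35s - 37 = 0.
Trying s = 1: the polynomial evaluates to 0, so (s - 1) is a factor.
Dividing out leaves s^2 + 2s + 37 = 0.
The quadratic formula then gives s = -1 ± 6j.

s = -1 + 6j, -1 - 6j, 1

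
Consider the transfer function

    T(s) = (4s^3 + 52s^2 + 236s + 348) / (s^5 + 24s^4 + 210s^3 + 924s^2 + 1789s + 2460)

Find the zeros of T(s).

Set the numerator to zero: 4s^3 + 52s^2 + 236s + 348 = 0, i.e. 4·(s^3 + 13s^2 + 59s + 87) = 0.
Factoring: (s^2 + 10s + 29)(s + 3) = 0.

s = -5 + 2j, -5 - 2j, -3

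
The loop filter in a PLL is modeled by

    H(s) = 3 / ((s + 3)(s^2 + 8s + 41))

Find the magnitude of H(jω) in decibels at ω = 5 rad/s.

Substitute s = j5: numerator = 3, denominator = -152 + j200.
|H(j5)| = |3| / |-152 + j200| = 3 / 251.21 ≈ 0.01194.
In decibels: 20·log₁₀(0.01194) ≈ -38.5 dB.

|H(j5)|_dB ≈ -38.5 dB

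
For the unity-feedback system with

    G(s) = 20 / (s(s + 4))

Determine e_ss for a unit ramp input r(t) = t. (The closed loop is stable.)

G(s) has one pole at the origin.
This is a Type 1 system. Kv = lim_{s→0} s·G(s) = 20/4 = 5.
e_ss = 1/Kv = 1/(5) = 1/5 ≈ 0.2000.

e_ss = 0.2000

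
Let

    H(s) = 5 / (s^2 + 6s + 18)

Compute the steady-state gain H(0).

Set s = 0: H(0) = (5) / (18) = 5/18.

H(0) = 5/18 ≈ 0.2778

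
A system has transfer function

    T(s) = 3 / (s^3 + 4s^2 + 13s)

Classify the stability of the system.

marginally stable

The denominator s^3 + 4s^2 + 13s factors as s(s^2 + 4s + 13), giving poles at s = 0, -2 ± 3j.
Since the simple pole(s) at s = 0 lie on the jω-axis with none in the right half-plane, the system is marginally stable.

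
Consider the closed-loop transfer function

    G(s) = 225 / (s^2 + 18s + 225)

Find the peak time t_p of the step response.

Comparing s^2 + 18s + 225 to s^2 + 2ζωₙs + ωₙ²: ωₙ = 15 rad/s and ζ = 18/(2·15) = 0.6.
ζωₙ = 18/2 = 9, so ω_d = ωₙ√(1−ζ²) = √(ωₙ² − (ζωₙ)²) = √(225 − 9²) = √144 = 12 rad/s.
t_p = π/ω_d = π/12 ≈ 0.2618 s.

t_p ≈ 0.2618 s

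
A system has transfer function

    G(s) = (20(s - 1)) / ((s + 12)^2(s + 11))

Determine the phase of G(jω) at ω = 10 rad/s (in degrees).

At s = j10: numerator = -20 + j200, denominator = -1916 + j3080.
∠G = ∠num − ∠den = 95.711° − (121.88°) = -26.17°.

∠G(j10) ≈ -26.17°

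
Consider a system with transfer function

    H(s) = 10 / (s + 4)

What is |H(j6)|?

Substitute s = j6: numerator = 10, denominator = 4 + j6.
|H(j6)| = |10| / |4 + j6| = 10 / 7.2111 ≈ 1.387.

|H(j6)| ≈ 1.387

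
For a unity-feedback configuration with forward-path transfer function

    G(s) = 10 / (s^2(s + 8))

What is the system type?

The denominator has 2 factors of s at the origin (free integrators), so this is a Type 2 system.

Type 2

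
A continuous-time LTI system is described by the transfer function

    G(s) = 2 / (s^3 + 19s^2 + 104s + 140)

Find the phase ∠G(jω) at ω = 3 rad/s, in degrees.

At s = j3: numerator = 2, denominator = -31 + j285.
∠G = ∠num − ∠den = 0° − (96.208°) = -96.21°.

∠G(j3) ≈ -96.21°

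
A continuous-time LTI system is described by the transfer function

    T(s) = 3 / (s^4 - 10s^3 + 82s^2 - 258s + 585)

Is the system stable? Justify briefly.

unstable

The denominator s^4 - 10s^3 + 82s^2 - 258s + 585 factors as (s^2 - 6s + 45)(s^2 - 4s + 13), giving poles at s = 3 ± 6j, 2 ± 3j.
Since the pole(s) at s = 3 ± 6j, 2 ± 3j lie in the right half-plane, the system is unstable.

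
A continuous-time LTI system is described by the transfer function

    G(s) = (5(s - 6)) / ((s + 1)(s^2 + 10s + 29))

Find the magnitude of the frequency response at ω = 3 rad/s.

Substitute s = j3: numerator = -30 + j15, denominator = -70 + j90.
|G(j3)| = |-30 + j15| / |-70 + j90| = 33.541 / 114.02 ≈ 0.2942.

|G(j3)| ≈ 0.2942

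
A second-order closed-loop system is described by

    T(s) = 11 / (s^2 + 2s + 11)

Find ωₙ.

Compare the denominator to the standard form s^2 + 2ζωₙs + ωₙ².
ωₙ² = 11, so ωₙ = √11 ≈ 3.317 rad/s.

ωₙ ≈ 3.317 rad/s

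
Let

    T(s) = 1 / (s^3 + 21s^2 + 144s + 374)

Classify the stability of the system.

stable

The denominator s^3 + 21s^2 + 144s + 374 factors as (s^2 + 10s + 34)(s + 11), giving poles at s = -5 ± 3j, -11.
Since all poles lie strictly in the left half-plane, the system is stable.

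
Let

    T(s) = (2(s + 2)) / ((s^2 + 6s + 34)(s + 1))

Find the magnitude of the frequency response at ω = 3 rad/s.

Substitute s = j3: numerator = 4 + j6, denominator = -29 + j93.
|T(j3)| = |4 + j6| / |-29 + j93| = 7.2111 / 97.417 ≈ 0.07402.

|T(j3)| ≈ 0.07402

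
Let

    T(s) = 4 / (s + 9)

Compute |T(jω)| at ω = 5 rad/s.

|T(j5)| ≈ 0.3885

Substitute s = j5: numerator = 4, denominator = 9 + j5.
|T(j5)| = |4| / |9 + j5| = 4 / 10.296 ≈ 0.3885.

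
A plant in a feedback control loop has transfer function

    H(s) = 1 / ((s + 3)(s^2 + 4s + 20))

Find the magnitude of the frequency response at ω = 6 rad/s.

|H(j6)| ≈ 0.005168

Substitute s = j6: numerator = 1, denominator = -192 - j24.
|H(j6)| = |1| / |-192 - j24| = 1 / 193.49 ≈ 0.005168.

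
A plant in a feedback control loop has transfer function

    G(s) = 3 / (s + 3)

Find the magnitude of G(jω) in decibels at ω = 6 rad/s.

|G(j6)|_dB ≈ -6.99 dB

Substitute s = j6: numerator = 3, denominator = 3 + j6.
|G(j6)| = |3| / |3 + j6| = 3 / 6.7082 ≈ 0.4472.
In decibels: 20·log₁₀(0.4472) ≈ -6.99 dB.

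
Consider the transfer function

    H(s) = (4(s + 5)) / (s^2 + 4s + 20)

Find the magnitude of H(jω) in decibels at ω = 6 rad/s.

Substitute s = j6: numerator = 20 + j24, denominator = -16 + j24.
|H(j6)| = |20 + j24| / |-16 + j24| = 31.241 / 28.844 ≈ 1.083.
In decibels: 20·log₁₀(1.083) ≈ 0.693 dB.

|H(j6)|_dB ≈ 0.693 dB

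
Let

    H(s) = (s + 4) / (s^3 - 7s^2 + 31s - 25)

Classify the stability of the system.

The denominator s^3 - 7s^2 + 31s - 25 factors as (s^2 - 6s + 25)(s - 1), giving poles at s = 3 + 4j, 3 - 4j, 1.
Since the pole(s) at s = 3 + 4j, 3 - 4j, 1 lie in the right half-plane, the system is unstable.

unstable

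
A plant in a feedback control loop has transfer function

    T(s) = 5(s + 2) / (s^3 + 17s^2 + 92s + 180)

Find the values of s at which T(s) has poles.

s = -4 + 2j, -4 - 2j, -9

The poles are the roots of the denominator s^3 + 17s^2 + 92s + 180 = 0.
Trying s = -9: the polynomial evaluates to 0, so (s + 9) is a factor.
Dividing out leaves s^2 + 8s + 20 = 0.
The quadratic formula then gives s = -4 ± 2j.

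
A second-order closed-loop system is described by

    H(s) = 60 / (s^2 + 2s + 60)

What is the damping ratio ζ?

Compare the denominator to the standard form s^2 + 2ζωₙs + ωₙ².
ωₙ² = 60, so ωₙ = √60 ≈ 7.746 rad/s.
2ζωₙ = 2, so ζ = 2/(2·√60) ≈ 0.1291.

ζ ≈ 0.1291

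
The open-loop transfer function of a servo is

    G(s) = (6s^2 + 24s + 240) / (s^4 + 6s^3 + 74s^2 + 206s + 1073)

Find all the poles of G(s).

The poles are the roots of the denominator s^4 + 6s^3 + 74s^2 + 206s + 1073 = 0.
No real roots exist; factor into two real quadratics: (s^2 + 2s + 37)(s^2 + 4s + 29) = 0.
Each quadratic gives a conjugate pair via the quadratic formula.

s = -1 ± 6j, -2 ± 5j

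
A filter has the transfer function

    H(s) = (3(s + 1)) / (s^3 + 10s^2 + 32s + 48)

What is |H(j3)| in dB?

Substitute s = j3: numerator = 3 + j9, denominator = -42 + j69.
|H(j3)| = |3 + j9| / |-42 + j69| = 9.4868 / 80.777 ≈ 0.1174.
In decibels: 20·log₁₀(0.1174) ≈ -18.6 dB.

|H(j3)|_dB ≈ -18.6 dB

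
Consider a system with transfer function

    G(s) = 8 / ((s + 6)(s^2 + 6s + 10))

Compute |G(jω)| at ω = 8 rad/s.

|G(j8)| ≈ 0.01107

Substitute s = j8: numerator = 8, denominator = -708 - j144.
|G(j8)| = |8| / |-708 - j144| = 8 / 722.50 ≈ 0.01107.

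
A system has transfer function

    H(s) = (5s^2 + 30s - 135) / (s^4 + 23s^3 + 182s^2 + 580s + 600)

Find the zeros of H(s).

s = -9, 3

Set the numerator to zero: 5s^2 + 30s - 135 = 0, i.e. 5·(s^2 + 6s - 27) = 0.
Factoring: (s + 9)(s - 3) = 0.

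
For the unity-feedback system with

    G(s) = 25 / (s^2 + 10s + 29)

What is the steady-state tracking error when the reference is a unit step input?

e_ss = 0.5370

G(s) has no poles at the origin.
This is a Type 0 system. Kp = lim_{s→0} G(s) = 25/29.
e_ss = 1/(1 + Kp) = 1/(1 + 25/29) = 29/54 ≈ 0.5370.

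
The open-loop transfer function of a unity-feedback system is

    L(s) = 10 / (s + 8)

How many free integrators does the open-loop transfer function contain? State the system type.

Type 0

The denominator has no factor of s at the origin — no free integrator — so this is a Type 0 system.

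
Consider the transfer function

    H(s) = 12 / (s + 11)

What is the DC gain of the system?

Set s = 0: H(0) = (12) / (11) = 12/11.

H(0) = 12/11 ≈ 1.091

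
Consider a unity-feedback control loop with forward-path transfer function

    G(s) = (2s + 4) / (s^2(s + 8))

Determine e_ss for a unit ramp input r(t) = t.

e_ss = 0

G(s) has 2 poles at the origin.
This is a Type 2 system; for a ramp input the steady-state error is zero.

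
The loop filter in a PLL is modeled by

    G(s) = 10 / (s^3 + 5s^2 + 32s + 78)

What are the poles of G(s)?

The poles are the roots of the denominator s^3 + 5s^2 + 32s + 78 = 0.
Trying s = -3: the polynomial evaluates to 0, so (s + 3) is a factor.
Dividing out leaves s^2 + 2s + 26 = 0.
The quadratic formula then gives s = -1 ± 5j.

s = -1 ± 5j, -3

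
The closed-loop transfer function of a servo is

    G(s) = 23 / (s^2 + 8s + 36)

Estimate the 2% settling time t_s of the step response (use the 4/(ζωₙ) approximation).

t_s ≈ 1 s

Comparing s^2 + 8s + 36 to s^2 + 2ζωₙs + ωₙ²: ωₙ = 6 rad/s and ζ = 8/(2·6) ≈ 0.6667.
ζωₙ = 8/2 = 4, so t_s ≈ 4/(ζωₙ) = 4/4 = 1 s.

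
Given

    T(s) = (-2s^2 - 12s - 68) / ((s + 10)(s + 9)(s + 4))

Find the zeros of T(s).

s = -3 ± 5j

Set the numerator to zero: -2s^2 - 12s - 68 = 0, i.e. -2·(s^2 + 6s + 34) = 0.
Factoring: (s^2 + 6s + 34) = 0.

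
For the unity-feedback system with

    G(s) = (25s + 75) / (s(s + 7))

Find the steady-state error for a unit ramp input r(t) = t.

e_ss = 0.09333

G(s) has one pole at the origin.
This is a Type 1 system. Kv = lim_{s→0} s·G(s) = 75/7.
e_ss = 1/Kv = 1/(75/7) = 7/75 ≈ 0.09333.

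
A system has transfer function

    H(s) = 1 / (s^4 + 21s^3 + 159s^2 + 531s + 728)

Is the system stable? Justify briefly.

The denominator s^4 + 21s^3 + 159s^2 + 531s + 728 factors as (s + 8)(s^2 + 6s + 13)(s + 7), giving poles at s = -8, -3 + 2j, -3 - 2j, -7.
Since all poles lie strictly in the left half-plane, the system is stable.

stable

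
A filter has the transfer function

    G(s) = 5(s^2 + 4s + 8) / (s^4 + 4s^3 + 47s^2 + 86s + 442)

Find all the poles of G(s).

The poles are the roots of the denominator s^4 + 4s^3 + 47s^2 + 86s + 442 = 0.
No real roots exist; factor into two real quadratics: (s^2 + 2s + 17)(s^2 + 2s + 26) = 0.
Each quadratic gives a conjugate pair via the quadratic formula.

s = -1 ± 4j, -1 ± 5j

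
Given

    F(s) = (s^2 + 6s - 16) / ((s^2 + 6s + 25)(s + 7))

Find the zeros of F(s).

Set the numerator to zero: s^2 + 6s - 16 = 0.
Factoring: (s + 8)(s - 2) = 0.

s = -8, 2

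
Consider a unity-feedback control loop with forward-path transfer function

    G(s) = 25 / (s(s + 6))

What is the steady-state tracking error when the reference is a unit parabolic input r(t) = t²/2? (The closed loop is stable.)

G(s) has one pole at the origin.
This is a Type 1 system; Ka = lim_{s→0} s^2·G(s) = 0, so the steady-state error for a parabola input is infinite.

e_ss = ∞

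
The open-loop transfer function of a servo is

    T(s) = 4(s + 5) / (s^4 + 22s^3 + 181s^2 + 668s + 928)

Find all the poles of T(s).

s = -5 + 2j, -5 - 2j, -8, -4

The poles are the roots of the denominator s^4 + 22s^3 + 181s^2 + 668s + 928 = 0.
Trying s = -8: the polynomial evaluates to 0, so (s + 8) is a factor.
Dividing out leaves s^3 + 14s^2 + 69s + 116 = 0.
This factors further as (s^2 + 10s + 29)(s + 4) = 0.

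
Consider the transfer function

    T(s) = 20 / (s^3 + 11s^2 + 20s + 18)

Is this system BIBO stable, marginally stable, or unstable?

stable

The denominator s^3 + 11s^2 + 20s + 18 factors as (s + 9)(s^2 + 2s + 2), giving poles at s = -9, -1 ± j.
Since all poles lie strictly in the left half-plane, the system is stable.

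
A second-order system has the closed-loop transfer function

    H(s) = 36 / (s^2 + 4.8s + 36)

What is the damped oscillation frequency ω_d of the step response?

Comparing s^2 + 4.8s + 36 to s^2 + 2ζωₙs + ωₙ²: ωₙ = 6 rad/s and ζ = 4.8/(2·6) = 0.4.
ζωₙ = 4.8/2 = 2.4, so ω_d = ωₙ√(1−ζ²) = √(ωₙ² − (ζωₙ)²) = √(36 − 2.4²) = √30.24 ≈ 5.499 rad/s.

ω_d ≈ 5.499 rad/s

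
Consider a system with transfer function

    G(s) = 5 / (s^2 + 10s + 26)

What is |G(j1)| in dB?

Substitute s = j1: numerator = 5, denominator = 25 + j10.
|G(j1)| = |5| / |25 + j10| = 5 / 26.926 ≈ 0.1857.
In decibels: 20·log₁₀(0.1857) ≈ -14.6 dB.

|G(j1)|_dB ≈ -14.6 dB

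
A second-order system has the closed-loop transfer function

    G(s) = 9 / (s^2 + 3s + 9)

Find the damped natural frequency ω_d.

Comparing s^2 + 3s + 9 to s^2 + 2ζωₙs + ωₙ²: ωₙ = 3 rad/s and ζ = 3/(2·3) = 0.5.
ζωₙ = 3/2 = 1.5, so ω_d = ωₙ√(1−ζ²) = √(ωₙ² − (ζωₙ)²) = √(9 − 1.5²) = √6.75 ≈ 2.598 rad/s.

ω_d ≈ 2.598 rad/s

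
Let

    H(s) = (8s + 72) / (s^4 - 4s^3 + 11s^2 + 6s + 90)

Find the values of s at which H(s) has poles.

s = 3 + 3j, 3 - 3j, -1 + 2j, -1 - 2j

The poles are the roots of the denominator s^4 - 4s^3 + 11s^2 + 6s + 90 = 0.
No real roots exist; factor into two real quadratics: (s^2 - 6s + 18)(s^2 + 2s + 5) = 0.
Each quadratic gives a conjugate pair via the quadratic formula.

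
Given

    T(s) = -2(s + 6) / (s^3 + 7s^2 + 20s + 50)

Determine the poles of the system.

s = -1 ± 3j, -5

The poles are the roots of the denominator s^3 + 7s^2 + 20s + 50 = 0.
Trying s = -5: the polynomial evaluates to 0, so (s + 5) is a factor.
Dividing out leaves s^2 + 2s + 10 = 0.
The quadratic formula then gives s = -1 ± 3j.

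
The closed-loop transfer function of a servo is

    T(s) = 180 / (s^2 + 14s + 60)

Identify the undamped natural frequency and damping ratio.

Compare the denominator to the standard form s^2 + 2ζωₙs + ωₙ².
ωₙ² = 60, so ωₙ = √60 ≈ 7.746 rad/s.
2ζωₙ = 14, so ζ = 14/(2·√60) ≈ 0.9037.

ωₙ ≈ 7.746 rad/s, ζ ≈ 0.9037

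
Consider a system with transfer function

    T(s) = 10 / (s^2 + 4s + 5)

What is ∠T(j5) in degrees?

∠T(j5) ≈ -135°

At s = j5: numerator = 10, denominator = -20 + j20.
∠T = ∠num − ∠den = 0° − (135°) = -135°.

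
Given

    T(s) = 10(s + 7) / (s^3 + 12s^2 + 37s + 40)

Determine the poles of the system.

The poles are the roots of the denominator s^3 + 12s^2 + 37s + 40 = 0.
Trying s = -8: the polynomial evaluates to 0, so (s + 8) is a factor.
Dividing out leaves s^2 + 4s + 5 = 0.
The quadratic formula then gives s = -2 ± 1j.

s = -8, -2 ± j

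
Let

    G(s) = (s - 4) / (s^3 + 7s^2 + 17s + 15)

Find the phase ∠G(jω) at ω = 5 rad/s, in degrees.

∠G(j5) ≈ -65.38°

At s = j5: numerator = -4 + j5, denominator = -160 - j40.
∠G = ∠num − ∠den = 128.66° − (-165.96°) = 294.6°, which wraps to -65.38°.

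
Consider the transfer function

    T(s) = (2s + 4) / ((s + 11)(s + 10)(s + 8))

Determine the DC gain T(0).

Set s = 0: T(0) = (4) / (880) = 1/220.

T(0) = 1/220 ≈ 0.004545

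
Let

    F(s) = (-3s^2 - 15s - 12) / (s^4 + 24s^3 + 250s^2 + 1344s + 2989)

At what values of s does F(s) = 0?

Set the numerator to zero: -3s^2 - 15s - 12 = 0, i.e. -3·(s^2 + 5s + 4) = 0.
Factoring: (s + 4)(s + 1) = 0.

s = -4, -1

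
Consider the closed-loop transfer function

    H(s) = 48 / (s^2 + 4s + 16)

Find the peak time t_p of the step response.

Comparing s^2 + 4s + 16 to s^2 + 2ζωₙs + ωₙ²: ωₙ = 4 rad/s and ζ = 4/(2·4) = 0.5.
ζωₙ = 4/2 = 2, so ω_d = ωₙ√(1−ζ²) = √(ωₙ² − (ζωₙ)²) = √(16 − 2²) = √12 ≈ 3.464 rad/s.
t_p = π/ω_d = π/3.464 ≈ 0.9069 s.

t_p ≈ 0.9069 s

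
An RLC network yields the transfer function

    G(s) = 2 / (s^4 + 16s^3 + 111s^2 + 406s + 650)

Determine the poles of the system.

s = -3 + 4j, -3 - 4j, -5 + j, -5 - j

The poles are the roots of the denominator s^4 + 16s^3 + 111s^2 + 406s + 650 = 0.
No real roots exist; factor into two real quadratics: (s^2 + 6s + 25)(s^2 + 10s + 26) = 0.
Each quadratic gives a conjugate pair via the quadratic formula.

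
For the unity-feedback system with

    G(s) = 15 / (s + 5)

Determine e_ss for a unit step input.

G(s) has no poles at the origin.
This is a Type 0 system. Kp = lim_{s→0} G(s) = 15/5 = 3.
e_ss = 1/(1 + Kp) = 1/(1 + 3) = 1/4 ≈ 0.2500.

e_ss = 0.2500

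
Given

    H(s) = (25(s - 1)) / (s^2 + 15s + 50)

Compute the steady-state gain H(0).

H(0) = -1/2 ≈ -0.5000

Set s = 0: H(0) = (-25) / (50) = -1/2.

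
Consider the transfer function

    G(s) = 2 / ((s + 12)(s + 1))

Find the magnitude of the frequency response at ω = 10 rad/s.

Substitute s = j10: numerator = 2, denominator = -88 + j130.
|G(j10)| = |2| / |-88 + j130| = 2 / 156.98 ≈ 0.01274.

|G(j10)| ≈ 0.01274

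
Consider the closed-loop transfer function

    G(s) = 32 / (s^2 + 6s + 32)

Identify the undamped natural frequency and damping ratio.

ωₙ ≈ 5.657 rad/s, ζ ≈ 0.5303

Compare the denominator to the standard form s^2 + 2ζωₙs + ωₙ².
ωₙ² = 32, so ωₙ = √32 ≈ 5.657 rad/s.
2ζωₙ = 6, so ζ = 6/(2·√32) ≈ 0.5303.
With ζ = 0.5303 the response is underdamped.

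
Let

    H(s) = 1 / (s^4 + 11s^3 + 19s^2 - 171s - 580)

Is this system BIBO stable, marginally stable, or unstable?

The denominator s^4 + 11s^3 + 19s^2 - 171s - 580 factors as (s - 4)(s + 5)(s^2 + 10s + 29), giving poles at s = 4, -5, -5 + 2j, -5 - 2j.
Since the pole(s) at s = 4 lie in the right half-plane, the system is unstable.

unstable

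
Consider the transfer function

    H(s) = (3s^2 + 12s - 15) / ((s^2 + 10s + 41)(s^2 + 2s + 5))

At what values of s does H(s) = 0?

Set the numerator to zero: 3s^2 + 12s - 15 = 0, i.e. 3·(s^2 + 4s - 5) = 0.
Factoring: (s + 5)(s - 1) = 0.

s = -5, 1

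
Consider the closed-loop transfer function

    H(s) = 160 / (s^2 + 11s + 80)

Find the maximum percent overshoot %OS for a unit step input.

%OS ≈ 8.63%

Comparing s^2 + 11s + 80 to s^2 + 2ζωₙs + ωₙ²: ωₙ = √80 ≈ 8.944 rad/s and ζ = 11/(2·√80) ≈ 0.6149.
%OS = 100·exp(−πζ/√(1−ζ²)) = 100·exp(−π·0.6149/√(1−0.6149²)) ≈ 8.63%.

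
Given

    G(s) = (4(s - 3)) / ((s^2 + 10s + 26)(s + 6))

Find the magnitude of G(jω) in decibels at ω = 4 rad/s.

|G(j4)|_dB ≈ -23.4 dB

Substitute s = j4: numerator = -12 + j16, denominator = -100 + j280.
|G(j4)| = |-12 + j16| / |-100 + j280| = 20 / 297.32 ≈ 0.06727.
In decibels: 20·log₁₀(0.06727) ≈ -23.4 dB.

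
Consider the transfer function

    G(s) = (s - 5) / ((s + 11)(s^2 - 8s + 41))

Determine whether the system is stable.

The poles can be read from the denominator factors: s = -11, 4 ± 5j.
Since the pole(s) at s = 4 + 5j, 4 - 5j lie in the right half-plane, the system is unstable.

unstable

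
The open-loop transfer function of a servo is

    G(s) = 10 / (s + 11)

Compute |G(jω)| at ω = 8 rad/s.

Substitute s = j8: numerator = 10, denominator = 11 + j8.
|G(j8)| = |10| / |11 + j8| = 10 / 13.601 ≈ 0.7352.

|G(j8)| ≈ 0.7352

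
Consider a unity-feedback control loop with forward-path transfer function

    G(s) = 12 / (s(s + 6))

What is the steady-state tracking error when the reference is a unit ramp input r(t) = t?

G(s) has one pole at the origin.
This is a Type 1 system. Kv = lim_{s→0} s·G(s) = 12/6 = 2.
e_ss = 1/Kv = 1/(2) = 1/2 ≈ 0.5000.

e_ss = 0.5000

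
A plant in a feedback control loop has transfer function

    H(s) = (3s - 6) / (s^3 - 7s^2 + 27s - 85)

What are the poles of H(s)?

The poles are the roots of the denominator s^3 - 7s^2 + 27s - 85 = 0.
Trying s = 5: the polynomial evaluates to 0, so (s - 5) is a factor.
Dividing out leaves s^2 - 2s + 17 = 0.
The quadratic formula then gives s = 1 ± 4j.

s = 1 + 4j, 1 - 4j, 5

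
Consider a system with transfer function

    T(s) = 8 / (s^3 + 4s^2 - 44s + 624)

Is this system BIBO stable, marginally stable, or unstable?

The denominator s^3 + 4s^2 - 44s + 624 factors as (s + 12)(s^2 - 8s + 52), giving poles at s = -12, 4 + 6j, 4 - 6j.
Since the pole(s) at s = 4 ± 6j lie in the right half-plane, the system is unstable.

unstable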